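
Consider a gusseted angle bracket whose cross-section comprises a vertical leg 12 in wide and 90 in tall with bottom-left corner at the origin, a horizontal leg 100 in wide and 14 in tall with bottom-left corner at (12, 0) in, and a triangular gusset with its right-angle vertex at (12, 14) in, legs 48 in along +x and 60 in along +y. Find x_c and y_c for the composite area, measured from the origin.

vertical leg: A = 12 × 90 = 1080.00, centroid at (6.00, 45.00).
horizontal leg: A = 100 × 14 = 1400.00, centroid at (62.00, 7.00).
gusset: A = ½·48·60 = 1440.00, centroid at (28.00, 34.00).
ΣA = 3920.00 in²
ΣAx_c = (1080.00)(6.00) + (1400.00)(62.00) + (1440.00)(28.00) = 133600.00 in³
ΣAy_c = (1080.00)(45.00) + (1400.00)(7.00) + (1440.00)(34.00) = 107360.00 in³
x_c = 133600.00 / 3920.00 = 34.08 in
y_c = 107360.00 / 3920.00 = 27.39 in

x_c = 34.08 in, y_c = 27.39 in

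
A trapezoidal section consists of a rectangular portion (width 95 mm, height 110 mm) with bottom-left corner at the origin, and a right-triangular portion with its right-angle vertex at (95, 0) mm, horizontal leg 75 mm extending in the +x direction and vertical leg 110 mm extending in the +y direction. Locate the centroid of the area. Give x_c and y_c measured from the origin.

rectangular portion: A = 95 × 110 = 10450.00, centroid at (47.50, 55.00).
triangular portion: A = ½·75·110 = 4125.00, centroid at (120.00, 36.67).
ΣA = 14575.00 mm², ΣAx_c = 991375.00 mm³, ΣAy_c = 726000.00 mm³.
x_c = 991375.00/14575.00 = 68.02 mm; y_c = 726000.00/14575.00 = 49.81 mm.

x_c = 68.02 mm, y_c = 49.81 mm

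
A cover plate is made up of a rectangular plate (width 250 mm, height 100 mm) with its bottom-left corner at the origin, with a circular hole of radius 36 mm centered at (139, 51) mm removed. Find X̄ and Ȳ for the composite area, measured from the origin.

X̄ = 122.28 mm, Ȳ = 49.81 mm

plate: A = 250 × 100 = 25000.00, centroid at (125.00, 50.00).
hole: A = −π·36² = -4071.50, centroid at (139.00, 51.00).
ΣA = 20928.50 mm², ΣAX̄ = 2559060.93 mm³, ΣAȲ = 1042353.29 mm³.
X̄ = 2559060.93/20928.50 = 122.28 mm; Ȳ = 1042353.29/20928.50 = 49.81 mm.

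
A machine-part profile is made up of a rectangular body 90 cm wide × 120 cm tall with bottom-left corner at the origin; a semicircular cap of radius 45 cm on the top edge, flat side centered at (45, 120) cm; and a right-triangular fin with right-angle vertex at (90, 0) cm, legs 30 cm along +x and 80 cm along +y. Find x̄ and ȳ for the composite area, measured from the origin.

Part | A | x̄ᵢ | ȳᵢ | A·x̄ᵢ | A·ȳᵢ
rectangular body | 10800.00 | 45.00 | 60.00 | 486000.00 | 648000.00
semicircular top | 3180.86 | 45.00 | 139.10 | 143138.82 | 442453.51
triangular fin | 1200.00 | 100.00 | 26.67 | 120000.00 | 32000.00
Σ | 15180.86 |  |  | 749138.82 | 1122453.51
x̄ = 749138.82 / 15180.86 = 49.35 cm
ȳ = 1122453.51 / 15180.86 = 73.94 cm

x̄ = 49.35 cm, ȳ = 73.94 cm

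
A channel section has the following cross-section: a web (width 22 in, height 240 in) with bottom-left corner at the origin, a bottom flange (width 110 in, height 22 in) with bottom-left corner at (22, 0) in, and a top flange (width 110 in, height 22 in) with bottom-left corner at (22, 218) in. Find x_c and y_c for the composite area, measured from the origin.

Part | A | x̄ᵢ | ȳᵢ | A·x̄ᵢ | A·ȳᵢ
web | 5280.00 | 11.00 | 120.00 | 58080.00 | 633600.00
bottom flange | 2420.00 | 77.00 | 11.00 | 186340.00 | 26620.00
top flange | 2420.00 | 77.00 | 229.00 | 186340.00 | 554180.00
Σ | 10120.00 |  |  | 430760.00 | 1214400.00
x_c = 430760.00 / 10120.00 = 42.57 in
y_c = 1214400.00 / 10120.00 = 120.00 in

x_c = 42.57 in, y_c = 120.00 in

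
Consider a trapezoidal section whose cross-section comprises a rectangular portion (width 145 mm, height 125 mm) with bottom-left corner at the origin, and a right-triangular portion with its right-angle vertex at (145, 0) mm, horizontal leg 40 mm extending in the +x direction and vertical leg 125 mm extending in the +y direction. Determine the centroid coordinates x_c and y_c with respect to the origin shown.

x_c = 82.90 mm, y_c = 59.97 mm

rectangular portion: A = 145 × 125 = 18125.00, centroid at (72.50, 62.50).
triangular portion: A = ½·40·125 = 2500.00, centroid at (158.33, 41.67).
ΣA = 20625.00 mm²
ΣAx_c = (18125.00)(72.50) + (2500.00)(158.33) = 1709895.83 mm³
ΣAy_c = (18125.00)(62.50) + (2500.00)(41.67) = 1236979.17 mm³
x_c = 1709895.83 / 20625.00 = 82.90 mm
y_c = 1236979.17 / 20625.00 = 59.97 mm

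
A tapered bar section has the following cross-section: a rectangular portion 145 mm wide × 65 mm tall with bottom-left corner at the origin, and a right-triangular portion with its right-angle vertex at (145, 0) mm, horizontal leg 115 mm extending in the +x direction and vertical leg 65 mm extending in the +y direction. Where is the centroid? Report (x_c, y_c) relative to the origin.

x_c = 103.97 mm, y_c = 29.42 mm

Part | A | x̄ᵢ | ȳᵢ | A·x̄ᵢ | A·ȳᵢ
rectangular portion | 9425.00 | 72.50 | 32.50 | 683312.50 | 306312.50
triangular portion | 3737.50 | 183.33 | 21.67 | 685208.33 | 80979.17
Σ | 13162.50 |  |  | 1368520.83 | 387291.67
x_c = 1368520.83 / 13162.50 = 103.97 mm
y_c = 387291.67 / 13162.50 = 29.42 mm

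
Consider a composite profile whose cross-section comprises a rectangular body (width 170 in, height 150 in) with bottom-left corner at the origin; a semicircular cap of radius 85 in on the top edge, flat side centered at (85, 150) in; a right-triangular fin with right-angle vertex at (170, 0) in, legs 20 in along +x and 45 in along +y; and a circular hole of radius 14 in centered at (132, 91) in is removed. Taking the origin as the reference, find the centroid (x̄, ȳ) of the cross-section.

x̄ = 85.34 in, ȳ = 108.36 in

Part | A | x̄ᵢ | ȳᵢ | A·x̄ᵢ | A·ȳᵢ
rectangular body | 25500.00 | 85.00 | 75.00 | 2167500.00 | 1912500.00
semicircular top | 11349.00 | 85.00 | 186.08 | 964665.29 | 2111767.19
triangular fin | 450.00 | 176.67 | 15.00 | 79500.00 | 6750.00
hole | -615.75 | 132.00 | 91.00 | -81279.29 | -56033.45
Σ | 36683.25 |  |  | 3130386.01 | 3974983.74
x̄ = 3130386.01 / 36683.25 = 85.34 in
ȳ = 3974983.74 / 36683.25 = 108.36 in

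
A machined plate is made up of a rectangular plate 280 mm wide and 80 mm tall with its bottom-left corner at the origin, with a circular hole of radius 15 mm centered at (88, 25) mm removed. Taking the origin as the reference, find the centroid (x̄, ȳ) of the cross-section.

x̄ = 141.69 mm, ȳ = 40.49 mm

Part | A | x̄ᵢ | ȳᵢ | A·x̄ᵢ | A·ȳᵢ
plate | 22400.00 | 140.00 | 40.00 | 3136000.00 | 896000.00
hole | -706.86 | 88.00 | 25.00 | -62203.53 | -17671.46
Σ | 21693.14 |  |  | 3073796.47 | 878328.54
x̄ = 3073796.47 / 21693.14 = 141.69 mm
ȳ = 878328.54 / 21693.14 = 40.49 mm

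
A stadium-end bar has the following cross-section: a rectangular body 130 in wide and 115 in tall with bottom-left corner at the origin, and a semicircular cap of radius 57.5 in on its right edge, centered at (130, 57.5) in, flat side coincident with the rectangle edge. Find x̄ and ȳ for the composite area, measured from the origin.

x̄ = 88.05 in, ȳ = 57.50 in

Part | A | x̄ᵢ | ȳᵢ | A·x̄ᵢ | A·ȳᵢ
rectangular body | 14950.00 | 65.00 | 57.50 | 971750.00 | 859625.00
semicircular end | 5193.45 | 154.40 | 57.50 | 801887.48 | 298623.11
Σ | 20143.45 |  |  | 1773637.48 | 1158248.11
x̄ = 1773637.48 / 20143.45 = 88.05 in
ȳ = 1158248.11 / 20143.45 = 57.50 in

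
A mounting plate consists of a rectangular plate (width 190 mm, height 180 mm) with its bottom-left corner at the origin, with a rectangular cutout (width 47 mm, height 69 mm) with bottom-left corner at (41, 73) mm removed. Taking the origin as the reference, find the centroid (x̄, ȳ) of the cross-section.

Part | A | x̄ᵢ | ȳᵢ | A·x̄ᵢ | A·ȳᵢ
plate | 34200.00 | 95.00 | 90.00 | 3249000.00 | 3078000.00
hole | -3243.00 | 64.50 | 107.50 | -209173.50 | -348622.50
Σ | 30957.00 |  |  | 3039826.50 | 2729377.50
x̄ = 3039826.50 / 30957.00 = 98.20 mm
ȳ = 2729377.50 / 30957.00 = 88.17 mm

x̄ = 98.20 mm, ȳ = 88.17 mm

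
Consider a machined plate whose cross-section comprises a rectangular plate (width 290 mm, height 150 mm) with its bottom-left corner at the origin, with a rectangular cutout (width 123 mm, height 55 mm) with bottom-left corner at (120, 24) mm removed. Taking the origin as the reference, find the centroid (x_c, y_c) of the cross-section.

x_c = 138.28 mm, y_c = 79.33 mm

plate: A = 290 × 150 = 43500.00, centroid at (145.00, 75.00).
hole: A = −(123 × 55) = -6765.00, centroid at (181.50, 51.50).
ΣA = 36735.00 mm²
ΣAx_c = (43500.00)(145.00) + (-6765.00)(181.50) = 5079652.50 mm³
ΣAy_c = (43500.00)(75.00) + (-6765.00)(51.50) = 2914102.50 mm³
x_c = 5079652.50 / 36735.00 = 138.28 mm
y_c = 2914102.50 / 36735.00 = 79.33 mm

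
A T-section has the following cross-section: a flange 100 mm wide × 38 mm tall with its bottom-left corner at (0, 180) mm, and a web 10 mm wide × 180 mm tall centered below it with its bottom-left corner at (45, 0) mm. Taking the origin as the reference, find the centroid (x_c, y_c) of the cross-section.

web: A = 10 × 180 = 1800.00, centroid at (50.00, 90.00).
flange: A = 100 × 38 = 3800.00, centroid at (50.00, 199.00).
ΣA = 5600.00 mm², ΣAx_c = 280000.00 mm³, ΣAy_c = 918200.00 mm³.
x_c = 280000.00/5600.00 = 50.00 mm; y_c = 918200.00/5600.00 = 163.96 mm.

x_c = 50.00 mm, y_c = 163.96 mm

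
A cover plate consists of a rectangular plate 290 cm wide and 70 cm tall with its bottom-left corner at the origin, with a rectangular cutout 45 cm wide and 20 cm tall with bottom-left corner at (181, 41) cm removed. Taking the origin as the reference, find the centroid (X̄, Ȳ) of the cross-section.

plate: A = 290 × 70 = 20300.00, centroid at (145.00, 35.00).
hole: A = −(45 × 20) = -900.00, centroid at (203.50, 51.00).
ΣA = 19400.00 cm²
ΣAX̄ = (20300.00)(145.00) + (-900.00)(203.50) = 2760350.00 cm³
ΣAȲ = (20300.00)(35.00) + (-900.00)(51.00) = 664600.00 cm³
X̄ = 2760350.00 / 19400.00 = 142.29 cm
Ȳ = 664600.00 / 19400.00 = 34.26 cm

X̄ = 142.29 cm, Ȳ = 34.26 cm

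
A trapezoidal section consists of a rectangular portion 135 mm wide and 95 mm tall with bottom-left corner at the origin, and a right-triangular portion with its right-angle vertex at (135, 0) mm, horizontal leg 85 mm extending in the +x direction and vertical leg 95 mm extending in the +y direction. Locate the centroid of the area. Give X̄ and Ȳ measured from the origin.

X̄ = 90.45 mm, Ȳ = 43.71 mm

rectangular portion: A = 135 × 95 = 12825.00, centroid at (67.50, 47.50).
triangular portion: A = ½·85·95 = 4037.50, centroid at (163.33, 31.67).
ΣA = 16862.50 mm², ΣAX̄ = 1525145.83 mm³, ΣAȲ = 737041.67 mm³.
X̄ = 1525145.83/16862.50 = 90.45 mm; Ȳ = 737041.67/16862.50 = 43.71 mm.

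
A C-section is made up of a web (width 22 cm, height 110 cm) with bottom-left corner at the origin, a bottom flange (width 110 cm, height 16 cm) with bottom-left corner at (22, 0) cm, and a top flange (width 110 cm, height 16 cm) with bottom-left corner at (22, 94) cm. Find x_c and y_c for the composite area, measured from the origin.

Part | A | x̄ᵢ | ȳᵢ | A·x̄ᵢ | A·ȳᵢ
web | 2420.00 | 11.00 | 55.00 | 26620.00 | 133100.00
bottom flange | 1760.00 | 77.00 | 8.00 | 135520.00 | 14080.00
top flange | 1760.00 | 77.00 | 102.00 | 135520.00 | 179520.00
Σ | 5940.00 |  |  | 297660.00 | 326700.00
x_c = 297660.00 / 5940.00 = 50.11 cm
y_c = 326700.00 / 5940.00 = 55.00 cm

x_c = 50.11 cm, y_c = 55.00 cm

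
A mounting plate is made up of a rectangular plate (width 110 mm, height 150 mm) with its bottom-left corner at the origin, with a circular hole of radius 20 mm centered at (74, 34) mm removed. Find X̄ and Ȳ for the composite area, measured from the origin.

X̄ = 53.43 mm, Ȳ = 78.38 mm

plate: A = 110 × 150 = 16500.00, centroid at (55.00, 75.00).
hole: A = −π·20² = -1256.64, centroid at (74.00, 34.00).
ΣA = 15243.36 mm²
ΣAX̄ = (16500.00)(55.00) + (-1256.64)(74.00) = 814508.86 mm³
ΣAȲ = (16500.00)(75.00) + (-1256.64)(34.00) = 1194774.34 mm³
X̄ = 814508.86 / 15243.36 = 53.43 mm
Ȳ = 1194774.34 / 15243.36 = 78.38 mm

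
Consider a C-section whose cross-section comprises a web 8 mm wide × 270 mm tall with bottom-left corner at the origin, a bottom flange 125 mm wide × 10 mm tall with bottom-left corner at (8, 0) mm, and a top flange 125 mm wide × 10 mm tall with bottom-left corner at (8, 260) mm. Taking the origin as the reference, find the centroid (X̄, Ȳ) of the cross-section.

X̄ = 39.68 mm, Ȳ = 135.00 mm

web: A = 8 × 270 = 2160.00, centroid at (4.00, 135.00).
bottom flange: A = 125 × 10 = 1250.00, centroid at (70.50, 5.00).
top flange: A = 125 × 10 = 1250.00, centroid at (70.50, 265.00).
ΣA = 4660.00 mm², ΣAX̄ = 184890.00 mm³, ΣAȲ = 629100.00 mm³.
X̄ = 184890.00/4660.00 = 39.68 mm; Ȳ = 629100.00/4660.00 = 135.00 mm.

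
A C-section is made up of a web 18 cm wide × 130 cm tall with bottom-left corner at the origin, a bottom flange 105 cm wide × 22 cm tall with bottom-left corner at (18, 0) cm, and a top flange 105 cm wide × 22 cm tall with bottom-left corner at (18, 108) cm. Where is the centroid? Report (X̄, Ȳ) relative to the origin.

web: A = 18 × 130 = 2340.00, centroid at (9.00, 65.00).
bottom flange: A = 105 × 22 = 2310.00, centroid at (70.50, 11.00).
top flange: A = 105 × 22 = 2310.00, centroid at (70.50, 119.00).
ΣA = 6960.00 cm²
ΣAX̄ = (2340.00)(9.00) + (2310.00)(70.50) + (2310.00)(70.50) = 346770.00 cm³
ΣAȲ = (2340.00)(65.00) + (2310.00)(11.00) + (2310.00)(119.00) = 452400.00 cm³
X̄ = 346770.00 / 6960.00 = 49.82 cm
Ȳ = 452400.00 / 6960.00 = 65.00 cm

X̄ = 49.82 cm, Ȳ = 65.00 cm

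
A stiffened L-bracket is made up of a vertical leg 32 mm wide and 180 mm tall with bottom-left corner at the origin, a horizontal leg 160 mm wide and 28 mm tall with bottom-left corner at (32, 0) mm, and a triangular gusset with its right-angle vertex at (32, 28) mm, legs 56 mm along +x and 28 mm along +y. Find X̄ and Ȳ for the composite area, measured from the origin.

Part | A | x̄ᵢ | ȳᵢ | A·x̄ᵢ | A·ȳᵢ
vertical leg | 5760.00 | 16.00 | 90.00 | 92160.00 | 518400.00
horizontal leg | 4480.00 | 112.00 | 14.00 | 501760.00 | 62720.00
gusset | 784.00 | 50.67 | 37.33 | 39722.67 | 29269.33
Σ | 11024.00 |  |  | 633642.67 | 610389.33
X̄ = 633642.67 / 11024.00 = 57.48 mm
Ȳ = 610389.33 / 11024.00 = 55.37 mm

X̄ = 57.48 mm, Ȳ = 55.37 mm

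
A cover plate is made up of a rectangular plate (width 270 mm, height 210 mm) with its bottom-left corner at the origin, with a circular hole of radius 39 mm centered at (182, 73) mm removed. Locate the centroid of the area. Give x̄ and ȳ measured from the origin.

x̄ = 130.67 mm, ȳ = 107.94 mm

plate: A = 270 × 210 = 56700.00, centroid at (135.00, 105.00).
hole: A = −π·39² = -4778.36, centroid at (182.00, 73.00).
ΣA = 51921.64 mm², ΣAx̄ = 6784838.04 mm³, ΣAȳ = 5604679.54 mm³.
x̄ = 6784838.04/51921.64 = 130.67 mm; ȳ = 5604679.54/51921.64 = 107.94 mm.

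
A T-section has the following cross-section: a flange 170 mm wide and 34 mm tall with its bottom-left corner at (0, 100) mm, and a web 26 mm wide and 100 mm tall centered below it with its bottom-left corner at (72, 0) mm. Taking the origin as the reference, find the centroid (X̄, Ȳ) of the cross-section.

X̄ = 85.00 mm, Ȳ = 96.21 mm

Part | A | x̄ᵢ | ȳᵢ | A·x̄ᵢ | A·ȳᵢ
web | 2600.00 | 85.00 | 50.00 | 221000.00 | 130000.00
flange | 5780.00 | 85.00 | 117.00 | 491300.00 | 676260.00
Σ | 8380.00 |  |  | 712300.00 | 806260.00
X̄ = 712300.00 / 8380.00 = 85.00 mm
Ȳ = 806260.00 / 8380.00 = 96.21 mm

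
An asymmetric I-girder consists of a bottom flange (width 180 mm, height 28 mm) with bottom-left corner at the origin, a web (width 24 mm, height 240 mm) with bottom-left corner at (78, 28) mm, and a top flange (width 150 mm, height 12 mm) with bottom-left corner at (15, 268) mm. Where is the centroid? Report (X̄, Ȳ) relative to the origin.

X̄ = 90.00 mm, Ȳ = 112.40 mm

Part | A | x̄ᵢ | ȳᵢ | A·x̄ᵢ | A·ȳᵢ
bottom flange | 5040.00 | 90.00 | 14.00 | 453600.00 | 70560.00
web | 5760.00 | 90.00 | 148.00 | 518400.00 | 852480.00
top flange | 1800.00 | 90.00 | 274.00 | 162000.00 | 493200.00
Σ | 12600.00 |  |  | 1134000.00 | 1416240.00
X̄ = 1134000.00 / 12600.00 = 90.00 mm
Ȳ = 1416240.00 / 12600.00 = 112.40 mm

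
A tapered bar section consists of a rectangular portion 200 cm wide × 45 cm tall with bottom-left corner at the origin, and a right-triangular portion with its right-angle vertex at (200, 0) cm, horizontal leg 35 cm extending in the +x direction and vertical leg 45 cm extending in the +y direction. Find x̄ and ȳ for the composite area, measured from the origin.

x̄ = 108.98 cm, ȳ = 21.90 cm

Part | A | x̄ᵢ | ȳᵢ | A·x̄ᵢ | A·ȳᵢ
rectangular portion | 9000.00 | 100.00 | 22.50 | 900000.00 | 202500.00
triangular portion | 787.50 | 211.67 | 15.00 | 166687.50 | 11812.50
Σ | 9787.50 |  |  | 1066687.50 | 214312.50
x̄ = 1066687.50 / 9787.50 = 108.98 cm
ȳ = 214312.50 / 9787.50 = 21.90 cm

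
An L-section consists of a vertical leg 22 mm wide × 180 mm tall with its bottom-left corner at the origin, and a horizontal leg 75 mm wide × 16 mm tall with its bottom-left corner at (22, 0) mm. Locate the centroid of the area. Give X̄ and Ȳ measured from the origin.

Part | A | x̄ᵢ | ȳᵢ | A·x̄ᵢ | A·ȳᵢ
vertical leg | 3960.00 | 11.00 | 90.00 | 43560.00 | 356400.00
horizontal leg | 1200.00 | 59.50 | 8.00 | 71400.00 | 9600.00
Σ | 5160.00 |  |  | 114960.00 | 366000.00
X̄ = 114960.00 / 5160.00 = 22.28 mm
Ȳ = 366000.00 / 5160.00 = 70.93 mm

X̄ = 22.28 mm, Ȳ = 70.93 mm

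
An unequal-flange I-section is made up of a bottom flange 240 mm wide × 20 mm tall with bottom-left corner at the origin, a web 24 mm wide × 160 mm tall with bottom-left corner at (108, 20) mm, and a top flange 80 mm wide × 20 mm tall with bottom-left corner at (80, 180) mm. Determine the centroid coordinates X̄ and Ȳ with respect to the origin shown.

X̄ = 120.00 mm, Ȳ = 71.88 mm

bottom flange: A = 240 × 20 = 4800.00, centroid at (120.00, 10.00).
web: A = 24 × 160 = 3840.00, centroid at (120.00, 100.00).
top flange: A = 80 × 20 = 1600.00, centroid at (120.00, 190.00).
ΣA = 10240.00 mm²
ΣAX̄ = (4800.00)(120.00) + (3840.00)(120.00) + (1600.00)(120.00) = 1228800.00 mm³
ΣAȲ = (4800.00)(10.00) + (3840.00)(100.00) + (1600.00)(190.00) = 736000.00 mm³
X̄ = 1228800.00 / 10240.00 = 120.00 mm
Ȳ = 736000.00 / 10240.00 = 71.88 mm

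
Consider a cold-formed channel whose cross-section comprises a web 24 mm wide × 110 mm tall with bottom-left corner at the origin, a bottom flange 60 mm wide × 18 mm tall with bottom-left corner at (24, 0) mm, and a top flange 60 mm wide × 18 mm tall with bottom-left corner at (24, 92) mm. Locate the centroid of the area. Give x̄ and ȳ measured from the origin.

x̄ = 30.90 mm, ȳ = 55.00 mm

web: A = 24 × 110 = 2640.00, centroid at (12.00, 55.00).
bottom flange: A = 60 × 18 = 1080.00, centroid at (54.00, 9.00).
top flange: A = 60 × 18 = 1080.00, centroid at (54.00, 101.00).
ΣA = 4800.00 mm²
ΣAx̄ = (2640.00)(12.00) + (1080.00)(54.00) + (1080.00)(54.00) = 148320.00 mm³
ΣAȳ = (2640.00)(55.00) + (1080.00)(9.00) + (1080.00)(101.00) = 264000.00 mm³
x̄ = 148320.00 / 4800.00 = 30.90 mm
ȳ = 264000.00 / 4800.00 = 55.00 mm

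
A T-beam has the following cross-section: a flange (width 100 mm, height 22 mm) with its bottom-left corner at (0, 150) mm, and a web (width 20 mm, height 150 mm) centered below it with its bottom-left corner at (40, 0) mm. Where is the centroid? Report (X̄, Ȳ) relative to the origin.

X̄ = 50.00 mm, Ȳ = 111.38 mm

web: A = 20 × 150 = 3000.00, centroid at (50.00, 75.00).
flange: A = 100 × 22 = 2200.00, centroid at (50.00, 161.00).
ΣA = 5200.00 mm²
ΣAX̄ = (3000.00)(50.00) + (2200.00)(50.00) = 260000.00 mm³
ΣAȲ = (3000.00)(75.00) + (2200.00)(161.00) = 579200.00 mm³
X̄ = 260000.00 / 5200.00 = 50.00 mm
Ȳ = 579200.00 / 5200.00 = 111.38 mm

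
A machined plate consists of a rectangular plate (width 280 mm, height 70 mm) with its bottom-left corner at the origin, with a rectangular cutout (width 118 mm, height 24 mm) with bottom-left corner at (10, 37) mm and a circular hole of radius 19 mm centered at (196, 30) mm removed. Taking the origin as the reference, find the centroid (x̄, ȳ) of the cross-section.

x̄ = 148.80 mm, ȳ = 32.83 mm

plate: A = 280 × 70 = 19600.00, centroid at (140.00, 35.00).
hole 1: A = −(118 × 24) = -2832.00, centroid at (69.00, 49.00).
hole 2: A = −π·19² = -1134.11, centroid at (196.00, 30.00).
ΣA = 15633.89 mm²
ΣAx̄ = (19600.00)(140.00) + (-2832.00)(69.00) + (-1134.11)(196.00) = 2326305.47 mm³
ΣAȳ = (19600.00)(35.00) + (-2832.00)(49.00) + (-1134.11)(30.00) = 513208.55 mm³
x̄ = 2326305.47 / 15633.89 = 148.80 mm
ȳ = 513208.55 / 15633.89 = 32.83 mm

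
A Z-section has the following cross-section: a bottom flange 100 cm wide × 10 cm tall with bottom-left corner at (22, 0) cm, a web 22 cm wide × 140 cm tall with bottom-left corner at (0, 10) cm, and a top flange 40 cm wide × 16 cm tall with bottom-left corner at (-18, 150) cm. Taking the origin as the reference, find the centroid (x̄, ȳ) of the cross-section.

x̄ = 22.70 cm, ȳ = 74.69 cm

Part | A | x̄ᵢ | ȳᵢ | A·x̄ᵢ | A·ȳᵢ
bottom flange | 1000.00 | 72.00 | 5.00 | 72000.00 | 5000.00
web | 3080.00 | 11.00 | 80.00 | 33880.00 | 246400.00
top flange | 640.00 | 2.00 | 158.00 | 1280.00 | 101120.00
Σ | 4720.00 |  |  | 107160.00 | 352520.00
x̄ = 107160.00 / 4720.00 = 22.70 cm
ȳ = 352520.00 / 4720.00 = 74.69 cm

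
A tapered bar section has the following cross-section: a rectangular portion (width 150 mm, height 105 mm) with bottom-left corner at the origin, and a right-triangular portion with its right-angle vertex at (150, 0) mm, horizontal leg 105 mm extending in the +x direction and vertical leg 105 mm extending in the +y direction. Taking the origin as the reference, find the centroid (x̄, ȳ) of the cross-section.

rectangular portion: A = 150 × 105 = 15750.00, centroid at (75.00, 52.50).
triangular portion: A = ½·105·105 = 5512.50, centroid at (185.00, 35.00).
ΣA = 21262.50 mm², ΣAx̄ = 2201062.50 mm³, ΣAȳ = 1019812.50 mm³.
x̄ = 2201062.50/21262.50 = 103.52 mm; ȳ = 1019812.50/21262.50 = 47.96 mm.

x̄ = 103.52 mm, ȳ = 47.96 mm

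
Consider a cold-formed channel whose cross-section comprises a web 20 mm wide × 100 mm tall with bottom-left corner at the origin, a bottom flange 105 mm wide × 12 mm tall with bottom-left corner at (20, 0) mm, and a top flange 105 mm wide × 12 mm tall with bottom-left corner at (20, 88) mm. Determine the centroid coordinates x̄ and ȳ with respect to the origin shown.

web: A = 20 × 100 = 2000.00, centroid at (10.00, 50.00).
bottom flange: A = 105 × 12 = 1260.00, centroid at (72.50, 6.00).
top flange: A = 105 × 12 = 1260.00, centroid at (72.50, 94.00).
ΣA = 4520.00 mm²
ΣAx̄ = (2000.00)(10.00) + (1260.00)(72.50) + (1260.00)(72.50) = 202700.00 mm³
ΣAȳ = (2000.00)(50.00) + (1260.00)(6.00) + (1260.00)(94.00) = 226000.00 mm³
x̄ = 202700.00 / 4520.00 = 44.85 mm
ȳ = 226000.00 / 4520.00 = 50.00 mm

x̄ = 44.85 mm, ȳ = 50.00 mm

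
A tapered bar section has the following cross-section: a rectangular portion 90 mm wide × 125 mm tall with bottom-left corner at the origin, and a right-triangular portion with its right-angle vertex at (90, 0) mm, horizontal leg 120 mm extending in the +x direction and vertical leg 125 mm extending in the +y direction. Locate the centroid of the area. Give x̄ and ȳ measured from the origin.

x̄ = 79.00 mm, ȳ = 54.17 mm

rectangular portion: A = 90 × 125 = 11250.00, centroid at (45.00, 62.50).
triangular portion: A = ½·120·125 = 7500.00, centroid at (130.00, 41.67).
ΣA = 18750.00 mm²
ΣAx̄ = (11250.00)(45.00) + (7500.00)(130.00) = 1481250.00 mm³
ΣAȳ = (11250.00)(62.50) + (7500.00)(41.67) = 1015625.00 mm³
x̄ = 1481250.00 / 18750.00 = 79.00 mm
ȳ = 1015625.00 / 18750.00 = 54.17 mm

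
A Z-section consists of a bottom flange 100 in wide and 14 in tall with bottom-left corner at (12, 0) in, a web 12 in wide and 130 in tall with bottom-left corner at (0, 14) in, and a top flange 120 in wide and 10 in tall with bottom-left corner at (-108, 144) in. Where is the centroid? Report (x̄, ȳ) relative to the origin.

bottom flange: A = 100 × 14 = 1400.00, centroid at (62.00, 7.00).
web: A = 12 × 130 = 1560.00, centroid at (6.00, 79.00).
top flange: A = 120 × 10 = 1200.00, centroid at (-48.00, 149.00).
ΣA = 4160.00 in², ΣAx̄ = 38560.00 in³, ΣAȳ = 311840.00 in³.
x̄ = 38560.00/4160.00 = 9.27 in; ȳ = 311840.00/4160.00 = 74.96 in.

x̄ = 9.27 in, ȳ = 74.96 in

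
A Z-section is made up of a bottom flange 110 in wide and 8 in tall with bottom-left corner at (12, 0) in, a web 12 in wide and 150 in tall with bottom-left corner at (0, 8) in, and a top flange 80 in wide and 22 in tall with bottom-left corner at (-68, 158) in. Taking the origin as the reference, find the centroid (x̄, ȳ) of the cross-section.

bottom flange: A = 110 × 8 = 880.00, centroid at (67.00, 4.00).
web: A = 12 × 150 = 1800.00, centroid at (6.00, 83.00).
top flange: A = 80 × 22 = 1760.00, centroid at (-28.00, 169.00).
ΣA = 4440.00 in²
ΣAx̄ = (880.00)(67.00) + (1800.00)(6.00) + (1760.00)(-28.00) = 20480.00 in³
ΣAȳ = (880.00)(4.00) + (1800.00)(83.00) + (1760.00)(169.00) = 450360.00 in³
x̄ = 20480.00 / 4440.00 = 4.61 in
ȳ = 450360.00 / 4440.00 = 101.43 in

x̄ = 4.61 in, ȳ = 101.43 in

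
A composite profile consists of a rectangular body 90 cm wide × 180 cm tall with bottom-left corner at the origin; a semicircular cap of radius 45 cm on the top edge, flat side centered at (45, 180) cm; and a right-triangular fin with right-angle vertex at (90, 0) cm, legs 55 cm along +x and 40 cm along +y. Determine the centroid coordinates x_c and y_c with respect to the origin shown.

Part | A | x̄ᵢ | ȳᵢ | A·x̄ᵢ | A·ȳᵢ
rectangular body | 16200.00 | 45.00 | 90.00 | 729000.00 | 1458000.00
semicircular top | 3180.86 | 45.00 | 199.10 | 143138.82 | 633305.26
triangular fin | 1100.00 | 108.33 | 13.33 | 119166.67 | 14666.67
Σ | 20480.86 |  |  | 991305.48 | 2105971.93
x_c = 991305.48 / 20480.86 = 48.40 cm
y_c = 2105971.93 / 20480.86 = 102.83 cm

x_c = 48.40 cm, y_c = 102.83 cm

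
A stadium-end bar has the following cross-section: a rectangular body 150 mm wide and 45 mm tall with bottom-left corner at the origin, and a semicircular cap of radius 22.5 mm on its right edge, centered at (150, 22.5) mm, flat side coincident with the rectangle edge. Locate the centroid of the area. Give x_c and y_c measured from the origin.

x_c = 83.91 mm, y_c = 22.50 mm

rectangular body: A = 150 × 45 = 6750.00, centroid at (75.00, 22.50).
semicircular end: A = ½π·22.5² = 795.22, centroid at (159.55, 22.50).
ΣA = 7545.22 mm², ΣAx_c = 633126.10 mm³, ΣAy_c = 169767.35 mm³.
x_c = 633126.10/7545.22 = 83.91 mm; y_c = 169767.35/7545.22 = 22.50 mm.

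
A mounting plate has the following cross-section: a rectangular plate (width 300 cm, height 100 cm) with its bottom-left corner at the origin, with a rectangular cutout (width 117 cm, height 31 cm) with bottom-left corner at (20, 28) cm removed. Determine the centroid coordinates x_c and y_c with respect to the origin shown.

Part | A | x̄ᵢ | ȳᵢ | A·x̄ᵢ | A·ȳᵢ
plate | 30000.00 | 150.00 | 50.00 | 4500000.00 | 1500000.00
hole | -3627.00 | 78.50 | 43.50 | -284719.50 | -157774.50
Σ | 26373.00 |  |  | 4215280.50 | 1342225.50
x_c = 4215280.50 / 26373.00 = 159.83 cm
y_c = 1342225.50 / 26373.00 = 50.89 cm

x_c = 159.83 cm, y_c = 50.89 cm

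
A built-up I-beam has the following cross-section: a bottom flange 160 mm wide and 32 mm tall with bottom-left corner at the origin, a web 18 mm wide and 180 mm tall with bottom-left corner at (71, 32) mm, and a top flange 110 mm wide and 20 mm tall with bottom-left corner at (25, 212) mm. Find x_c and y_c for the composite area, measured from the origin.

x_c = 80.00 mm, y_c = 91.44 mm

bottom flange: A = 160 × 32 = 5120.00, centroid at (80.00, 16.00).
web: A = 18 × 180 = 3240.00, centroid at (80.00, 122.00).
top flange: A = 110 × 20 = 2200.00, centroid at (80.00, 222.00).
ΣA = 10560.00 mm²
ΣAx_c = (5120.00)(80.00) + (3240.00)(80.00) + (2200.00)(80.00) = 844800.00 mm³
ΣAy_c = (5120.00)(16.00) + (3240.00)(122.00) + (2200.00)(222.00) = 965600.00 mm³
x_c = 844800.00 / 10560.00 = 80.00 mm
y_c = 965600.00 / 10560.00 = 91.44 mm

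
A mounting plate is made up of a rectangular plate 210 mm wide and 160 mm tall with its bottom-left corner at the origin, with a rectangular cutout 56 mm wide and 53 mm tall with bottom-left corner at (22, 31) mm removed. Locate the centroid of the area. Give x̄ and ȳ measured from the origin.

plate: A = 210 × 160 = 33600.00, centroid at (105.00, 80.00).
hole: A = −(56 × 53) = -2968.00, centroid at (50.00, 57.50).
ΣA = 30632.00 mm², ΣAx̄ = 3379600.00 mm³, ΣAȳ = 2517340.00 mm³.
x̄ = 3379600.00/30632.00 = 110.33 mm; ȳ = 2517340.00/30632.00 = 82.18 mm.

x̄ = 110.33 mm, ȳ = 82.18 mm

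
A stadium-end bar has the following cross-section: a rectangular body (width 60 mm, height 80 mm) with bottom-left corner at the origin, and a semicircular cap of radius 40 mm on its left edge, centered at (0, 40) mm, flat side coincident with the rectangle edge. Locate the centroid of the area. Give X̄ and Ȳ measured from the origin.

X̄ = 13.86 mm, Ȳ = 40.00 mm

rectangular body: A = 60 × 80 = 4800.00, centroid at (30.00, 40.00).
semicircular end: A = ½π·40² = 2513.27, centroid at (-16.98, 40.00).
ΣA = 7313.27 mm²
ΣAX̄ = (4800.00)(30.00) + (2513.27)(-16.98) = 101333.33 mm³
ΣAȲ = (4800.00)(40.00) + (2513.27)(40.00) = 292530.96 mm³
X̄ = 101333.33 / 7313.27 = 13.86 mm
Ȳ = 292530.96 / 7313.27 = 40.00 mm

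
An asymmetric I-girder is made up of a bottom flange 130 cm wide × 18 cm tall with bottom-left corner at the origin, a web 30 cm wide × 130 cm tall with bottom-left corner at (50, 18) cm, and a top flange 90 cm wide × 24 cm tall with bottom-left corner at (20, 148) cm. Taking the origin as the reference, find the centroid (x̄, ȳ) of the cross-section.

x̄ = 65.00 cm, ȳ = 82.19 cm

bottom flange: A = 130 × 18 = 2340.00, centroid at (65.00, 9.00).
web: A = 30 × 130 = 3900.00, centroid at (65.00, 83.00).
top flange: A = 90 × 24 = 2160.00, centroid at (65.00, 160.00).
ΣA = 8400.00 cm²
ΣAx̄ = (2340.00)(65.00) + (3900.00)(65.00) + (2160.00)(65.00) = 546000.00 cm³
ΣAȳ = (2340.00)(9.00) + (3900.00)(83.00) + (2160.00)(160.00) = 690360.00 cm³
x̄ = 546000.00 / 8400.00 = 65.00 cm
ȳ = 690360.00 / 8400.00 = 82.19 cm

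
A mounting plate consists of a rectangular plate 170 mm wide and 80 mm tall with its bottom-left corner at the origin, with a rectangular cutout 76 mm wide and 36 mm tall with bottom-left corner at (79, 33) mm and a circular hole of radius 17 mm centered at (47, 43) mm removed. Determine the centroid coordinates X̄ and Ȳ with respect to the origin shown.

X̄ = 79.67 mm, Ȳ = 36.70 mm

plate: A = 170 × 80 = 13600.00, centroid at (85.00, 40.00).
hole 1: A = −(76 × 36) = -2736.00, centroid at (117.00, 51.00).
hole 2: A = −π·17² = -907.92, centroid at (47.00, 43.00).
ΣA = 9956.08 mm²
ΣAX̄ = (13600.00)(85.00) + (-2736.00)(117.00) + (-907.92)(47.00) = 793215.75 mm³
ΣAȲ = (13600.00)(40.00) + (-2736.00)(51.00) + (-907.92)(43.00) = 365423.43 mm³
X̄ = 793215.75 / 9956.08 = 79.67 mm
Ȳ = 365423.43 / 9956.08 = 36.70 mm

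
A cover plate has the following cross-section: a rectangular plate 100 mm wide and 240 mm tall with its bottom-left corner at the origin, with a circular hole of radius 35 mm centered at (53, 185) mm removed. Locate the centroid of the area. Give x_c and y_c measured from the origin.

plate: A = 100 × 240 = 24000.00, centroid at (50.00, 120.00).
hole: A = −π·35² = -3848.45, centroid at (53.00, 185.00).
ΣA = 20151.55 mm², ΣAx_c = 996032.10 mm³, ΣAy_c = 2168036.56 mm³.
x_c = 996032.10/20151.55 = 49.43 mm; y_c = 2168036.56/20151.55 = 107.59 mm.

x_c = 49.43 mm, y_c = 107.59 mm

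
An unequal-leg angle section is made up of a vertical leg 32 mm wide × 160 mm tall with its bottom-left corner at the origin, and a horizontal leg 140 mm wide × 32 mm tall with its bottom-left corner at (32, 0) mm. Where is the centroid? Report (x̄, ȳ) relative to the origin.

x̄ = 56.13 mm, ȳ = 50.13 mm

vertical leg: A = 32 × 160 = 5120.00, centroid at (16.00, 80.00).
horizontal leg: A = 140 × 32 = 4480.00, centroid at (102.00, 16.00).
ΣA = 9600.00 mm²
ΣAx̄ = (5120.00)(16.00) + (4480.00)(102.00) = 538880.00 mm³
ΣAȳ = (5120.00)(80.00) + (4480.00)(16.00) = 481280.00 mm³
x̄ = 538880.00 / 9600.00 = 56.13 mm
ȳ = 481280.00 / 9600.00 = 50.13 mm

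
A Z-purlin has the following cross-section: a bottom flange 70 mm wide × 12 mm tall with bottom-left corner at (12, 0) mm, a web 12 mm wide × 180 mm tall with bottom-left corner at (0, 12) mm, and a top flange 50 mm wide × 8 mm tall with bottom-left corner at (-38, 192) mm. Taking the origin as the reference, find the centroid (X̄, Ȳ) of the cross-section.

bottom flange: A = 70 × 12 = 840.00, centroid at (47.00, 6.00).
web: A = 12 × 180 = 2160.00, centroid at (6.00, 102.00).
top flange: A = 50 × 8 = 400.00, centroid at (-13.00, 196.00).
ΣA = 3400.00 mm²
ΣAX̄ = (840.00)(47.00) + (2160.00)(6.00) + (400.00)(-13.00) = 47240.00 mm³
ΣAȲ = (840.00)(6.00) + (2160.00)(102.00) + (400.00)(196.00) = 303760.00 mm³
X̄ = 47240.00 / 3400.00 = 13.89 mm
Ȳ = 303760.00 / 3400.00 = 89.34 mm

X̄ = 13.89 mm, Ȳ = 89.34 mm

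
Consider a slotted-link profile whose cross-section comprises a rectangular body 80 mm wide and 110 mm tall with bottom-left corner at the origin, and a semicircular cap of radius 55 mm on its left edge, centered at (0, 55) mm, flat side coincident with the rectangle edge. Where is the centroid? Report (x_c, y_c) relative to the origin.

Part | A | x̄ᵢ | ȳᵢ | A·x̄ᵢ | A·ȳᵢ
rectangular body | 8800.00 | 40.00 | 55.00 | 352000.00 | 484000.00
semicircular end | 4751.66 | -23.34 | 55.00 | -110916.67 | 261341.24
Σ | 13551.66 |  |  | 241083.33 | 745341.24
x_c = 241083.33 / 13551.66 = 17.79 mm
y_c = 745341.24 / 13551.66 = 55.00 mm

x_c = 17.79 mm, y_c = 55.00 mm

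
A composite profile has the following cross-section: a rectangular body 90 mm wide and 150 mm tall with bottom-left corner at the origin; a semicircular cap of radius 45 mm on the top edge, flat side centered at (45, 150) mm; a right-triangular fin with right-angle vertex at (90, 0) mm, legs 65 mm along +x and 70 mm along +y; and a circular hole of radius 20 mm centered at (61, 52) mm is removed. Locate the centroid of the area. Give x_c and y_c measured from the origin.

rectangular body: A = 90 × 150 = 13500.00, centroid at (45.00, 75.00).
semicircular top: A = ½π·45² = 3180.86, centroid at (45.00, 169.10).
triangular fin: A = ½·65·70 = 2275.00, centroid at (111.67, 23.33).
hole: A = −π·20² = -1256.64, centroid at (61.00, 52.00).
ΣA = 17699.23 mm²
ΣAx_c = (13500.00)(45.00) + (3180.86)(45.00) + (2275.00)(111.67) + (-1256.64)(61.00) = 928025.62 mm³
ΣAy_c = (13500.00)(75.00) + (3180.86)(169.10) + (2275.00)(23.33) + (-1256.64)(52.00) = 1538117.59 mm³
x_c = 928025.62 / 17699.23 = 52.43 mm
y_c = 1538117.59 / 17699.23 = 86.90 mm

x_c = 52.43 mm, y_c = 86.90 mm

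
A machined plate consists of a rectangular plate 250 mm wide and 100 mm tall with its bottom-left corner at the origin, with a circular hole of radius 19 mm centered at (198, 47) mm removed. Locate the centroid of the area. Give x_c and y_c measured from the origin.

Part | A | x̄ᵢ | ȳᵢ | A·x̄ᵢ | A·ȳᵢ
plate | 25000.00 | 125.00 | 50.00 | 3125000.00 | 1250000.00
hole | -1134.11 | 198.00 | 47.00 | -224554.76 | -53303.40
Σ | 23865.89 |  |  | 2900445.24 | 1196696.60
x_c = 2900445.24 / 23865.89 = 121.53 mm
y_c = 1196696.60 / 23865.89 = 50.14 mm

x_c = 121.53 mm, y_c = 50.14 mm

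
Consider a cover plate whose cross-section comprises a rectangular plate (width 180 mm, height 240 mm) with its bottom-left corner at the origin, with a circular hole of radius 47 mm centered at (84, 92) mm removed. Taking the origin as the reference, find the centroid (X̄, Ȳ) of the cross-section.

plate: A = 180 × 240 = 43200.00, centroid at (90.00, 120.00).
hole: A = −π·47² = -6939.78, centroid at (84.00, 92.00).
ΣA = 36260.22 mm², ΣAX̄ = 3305058.63 mm³, ΣAȲ = 4545540.41 mm³.
X̄ = 3305058.63/36260.22 = 91.15 mm; Ȳ = 4545540.41/36260.22 = 125.36 mm.

X̄ = 91.15 mm, Ȳ = 125.36 mm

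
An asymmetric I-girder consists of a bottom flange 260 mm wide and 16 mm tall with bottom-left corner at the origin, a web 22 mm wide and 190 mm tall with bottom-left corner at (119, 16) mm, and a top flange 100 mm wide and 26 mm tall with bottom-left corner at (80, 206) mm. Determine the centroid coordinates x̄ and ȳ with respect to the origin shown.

x̄ = 130.00 mm, ȳ = 97.50 mm

bottom flange: A = 260 × 16 = 4160.00, centroid at (130.00, 8.00).
web: A = 22 × 190 = 4180.00, centroid at (130.00, 111.00).
top flange: A = 100 × 26 = 2600.00, centroid at (130.00, 219.00).
ΣA = 10940.00 mm²
ΣAx̄ = (4160.00)(130.00) + (4180.00)(130.00) + (2600.00)(130.00) = 1422200.00 mm³
ΣAȳ = (4160.00)(8.00) + (4180.00)(111.00) + (2600.00)(219.00) = 1066660.00 mm³
x̄ = 1422200.00 / 10940.00 = 130.00 mm
ȳ = 1066660.00 / 10940.00 = 97.50 mm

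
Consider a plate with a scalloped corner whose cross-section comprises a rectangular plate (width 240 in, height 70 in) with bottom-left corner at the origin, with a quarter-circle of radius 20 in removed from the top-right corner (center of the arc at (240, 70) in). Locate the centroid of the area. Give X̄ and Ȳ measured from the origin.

X̄ = 117.87 in, Ȳ = 34.49 in

plate: A = 240 × 70 = 16800.00, centroid at (120.00, 35.00).
removed quarter-circle: A = −¼π·20² = -314.16, centroid at (231.51, 61.51).
ΣA = 16485.84 in²
ΣAX̄ = (16800.00)(120.00) + (-314.16)(231.51) = 1943268.44 in³
ΣAȲ = (16800.00)(35.00) + (-314.16)(61.51) = 568675.52 in³
X̄ = 1943268.44 / 16485.84 = 117.87 in
Ȳ = 568675.52 / 16485.84 = 34.49 in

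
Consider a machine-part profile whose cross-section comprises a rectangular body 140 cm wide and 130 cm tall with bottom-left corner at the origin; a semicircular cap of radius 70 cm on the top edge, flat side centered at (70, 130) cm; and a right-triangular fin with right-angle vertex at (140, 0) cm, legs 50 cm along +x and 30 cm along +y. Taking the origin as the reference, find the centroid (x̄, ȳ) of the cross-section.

rectangular body: A = 140 × 130 = 18200.00, centroid at (70.00, 65.00).
semicircular top: A = ½π·70² = 7696.90, centroid at (70.00, 159.71).
triangular fin: A = ½·50·30 = 750.00, centroid at (156.67, 10.00).
ΣA = 26646.90 cm², ΣAx̄ = 1930283.14 cm³, ΣAȳ = 2419763.93 cm³.
x̄ = 1930283.14/26646.90 = 72.44 cm; ȳ = 2419763.93/26646.90 = 90.81 cm.

x̄ = 72.44 cm, ȳ = 90.81 cm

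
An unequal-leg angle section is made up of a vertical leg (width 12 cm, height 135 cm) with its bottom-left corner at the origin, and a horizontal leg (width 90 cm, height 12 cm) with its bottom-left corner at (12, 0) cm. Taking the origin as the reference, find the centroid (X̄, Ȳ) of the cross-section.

X̄ = 26.40 cm, Ȳ = 42.90 cm

Part | A | x̄ᵢ | ȳᵢ | A·x̄ᵢ | A·ȳᵢ
vertical leg | 1620.00 | 6.00 | 67.50 | 9720.00 | 109350.00
horizontal leg | 1080.00 | 57.00 | 6.00 | 61560.00 | 6480.00
Σ | 2700.00 |  |  | 71280.00 | 115830.00
X̄ = 71280.00 / 2700.00 = 26.40 cm
Ȳ = 115830.00 / 2700.00 = 42.90 cm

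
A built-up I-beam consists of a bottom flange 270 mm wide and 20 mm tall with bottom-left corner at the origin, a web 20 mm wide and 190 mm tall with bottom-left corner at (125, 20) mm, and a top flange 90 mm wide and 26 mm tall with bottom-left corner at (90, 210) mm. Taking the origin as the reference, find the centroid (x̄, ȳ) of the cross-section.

bottom flange: A = 270 × 20 = 5400.00, centroid at (135.00, 10.00).
web: A = 20 × 190 = 3800.00, centroid at (135.00, 115.00).
top flange: A = 90 × 26 = 2340.00, centroid at (135.00, 223.00).
ΣA = 11540.00 mm²
ΣAx̄ = (5400.00)(135.00) + (3800.00)(135.00) + (2340.00)(135.00) = 1557900.00 mm³
ΣAȳ = (5400.00)(10.00) + (3800.00)(115.00) + (2340.00)(223.00) = 1012820.00 mm³
x̄ = 1557900.00 / 11540.00 = 135.00 mm
ȳ = 1012820.00 / 11540.00 = 87.77 mm

x̄ = 135.00 mm, ȳ = 87.77 mm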